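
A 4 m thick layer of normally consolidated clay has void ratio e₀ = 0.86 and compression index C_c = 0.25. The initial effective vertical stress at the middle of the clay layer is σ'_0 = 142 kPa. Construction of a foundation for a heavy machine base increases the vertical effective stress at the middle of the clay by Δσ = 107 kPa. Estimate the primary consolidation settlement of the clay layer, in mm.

Final effective stress: σ'_f = σ'_0 + Δσ = 142 + 107 = 249 kPa.
Normally consolidated clay, so the full stress increment lies on the virgin compression line:
S_c = C_c·H/(1+e₀)·log₁₀(σ'_f/σ'_0) = 0.25×4/(1+0.86)×log₁₀(249/142)
    = 0.53763 × 0.24391 = 0.1311 m

S_c ≈ 131 mm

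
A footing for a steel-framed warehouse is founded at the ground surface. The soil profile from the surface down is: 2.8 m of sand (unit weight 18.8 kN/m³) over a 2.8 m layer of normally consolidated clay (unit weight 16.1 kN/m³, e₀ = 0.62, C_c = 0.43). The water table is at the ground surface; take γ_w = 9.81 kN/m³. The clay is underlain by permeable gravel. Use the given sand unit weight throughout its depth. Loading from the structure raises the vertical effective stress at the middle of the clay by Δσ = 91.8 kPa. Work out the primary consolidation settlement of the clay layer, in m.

Mid-depth of clay below the ground surface: z = 2.8 + 2.8/2 = 4.2 m.
Total vertical stress at mid-clay: σ_v = 18.8×2.8 + 16.1×1.4 = 75.18 kPa.
Pore pressure: u = 9.81×(4.2 − 0) = 41.202 kPa.
Initial effective stress: σ'_0 = σ_v − u = 75.18 − 41.202 = 33.978 kPa.
Final effective stress: σ'_f = σ'_0 + Δσ = 33.978 + 91.8 = 125.78 kPa.
Normally consolidated clay, so the full stress increment lies on the virgin compression line:
S_c = C_c·H/(1+e₀)·log₁₀(σ'_f/σ'_0) = 0.43×2.8/(1+0.62)×log₁₀(125.78/33.978)
    = 0.74321 × 0.56841 = 0.4224 m

S_c ≈ 0.422 m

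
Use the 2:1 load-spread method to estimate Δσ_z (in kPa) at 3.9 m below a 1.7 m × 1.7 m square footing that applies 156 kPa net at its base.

Δσ_z ≈ 14.4 kPa

By the 2:1 method the load spreads at 1 horizontal : 2 vertical, so at depth z the loaded area has grown by z in each plan dimension:
Δσ = qBL/((B+z)(L+z)) = 156×1.7×1.7/((1.7+3.9)(1.7+3.9)) = 14.376 kPa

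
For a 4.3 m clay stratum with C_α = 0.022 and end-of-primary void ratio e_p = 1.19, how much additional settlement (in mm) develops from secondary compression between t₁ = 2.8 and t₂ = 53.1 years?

S_s ≈ 55.2 mm

Secondary compression: S_s = C_α·H/(1+e_p)·log₁₀(t₂/t₁)
S_s = 0.022×4.3/(1+1.19)×log₁₀(53.1/2.8)
    = 0.0432 × 1.278 = 0.0552 m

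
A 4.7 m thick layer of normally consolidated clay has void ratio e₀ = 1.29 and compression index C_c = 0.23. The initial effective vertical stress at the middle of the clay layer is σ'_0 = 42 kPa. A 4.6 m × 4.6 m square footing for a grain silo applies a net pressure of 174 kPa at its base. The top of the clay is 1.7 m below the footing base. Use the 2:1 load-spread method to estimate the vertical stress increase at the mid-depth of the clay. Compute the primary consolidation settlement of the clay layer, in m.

Mid-depth of clay below the footing base: z = 1.7 + 4.7/2 = 4.05 m.
Stress increase at mid-clay by the 2:1 spreading method:
Δσ = qBL/((B+z)(L+z)) = 174×4.6×4.6/((4.6+4.05)(4.6+4.05)) = 49.208 kPa
Final effective stress: σ'_f = σ'_0 + Δσ = 42 + 49.208 = 91.208 kPa.
Normally consolidated clay, so the full stress increment lies on the virgin compression line:
S_c = C_c·H/(1+e₀)·log₁₀(σ'_f/σ'_0) = 0.23×4.7/(1+1.29)×log₁₀(91.208/42)
    = 0.47205 × 0.33678 = 0.159 m

S_c ≈ 0.159 m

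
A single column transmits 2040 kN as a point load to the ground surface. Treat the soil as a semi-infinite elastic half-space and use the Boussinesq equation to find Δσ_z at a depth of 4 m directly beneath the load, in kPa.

Δσ_z ≈ 60.9 kPa

Boussinesq vertical stress below a point load on an elastic half-space:
Δσ_z = 3P/(2πz²) · [1 + (r/z)²]^(−5/2)
r/z = 0/4 = 0; [1+(r/z)²]^(−5/2) = 1.
Δσ_z = 3×2040/(2π×4²) × 1 = 60.877 × 1 = 60.88 kPa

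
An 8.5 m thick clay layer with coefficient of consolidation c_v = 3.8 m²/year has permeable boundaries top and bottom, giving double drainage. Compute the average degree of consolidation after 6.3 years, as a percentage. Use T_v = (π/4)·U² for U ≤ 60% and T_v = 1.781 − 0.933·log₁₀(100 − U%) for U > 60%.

Drainage path length: H_d = H/2 = 4.25 m (double drainage).
T_v = c_v·t/H_d² = 3.8×6.3/4.25² = 1.3254.
T_v = 1.3254 corresponds to the U > 60% branch:
U = 1 − 10^((1.781 − T_v)/0.933)/100 = 0.9692

U ≈ 96.9 %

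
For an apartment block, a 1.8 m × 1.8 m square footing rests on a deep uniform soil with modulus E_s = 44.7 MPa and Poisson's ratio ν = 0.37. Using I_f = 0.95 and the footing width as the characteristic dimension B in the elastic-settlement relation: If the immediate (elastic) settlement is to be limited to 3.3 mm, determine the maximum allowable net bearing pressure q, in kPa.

E_s = 44.7 MPa = 44700 kPa.
S_e = q·B·(1−ν²)/E_s · I_f  ⇒  q = S_e·E_s / (B·(1−ν²)·I_f).
q = 0.0033 × 44700 / (1.8 × 0.8631 × 0.95) = 99.95 kPa

q ≈ 99.9 kPa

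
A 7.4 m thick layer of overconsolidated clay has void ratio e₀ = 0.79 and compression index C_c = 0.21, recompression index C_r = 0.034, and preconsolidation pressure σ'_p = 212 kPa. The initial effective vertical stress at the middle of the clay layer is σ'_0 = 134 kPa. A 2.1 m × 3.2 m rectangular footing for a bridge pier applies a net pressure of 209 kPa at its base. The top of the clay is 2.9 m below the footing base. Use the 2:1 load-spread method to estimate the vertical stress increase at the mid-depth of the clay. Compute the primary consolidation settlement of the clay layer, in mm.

S_c ≈ 7.08 mm

Mid-depth of clay below the footing base: z = 2.9 + 7.4/2 = 6.6 m.
Stress increase at mid-clay by the 2:1 spreading method:
Δσ = qBL/((B+z)(L+z)) = 209×2.1×3.2/((2.1+6.6)(3.2+6.6)) = 16.473 kPa
Final effective stress: σ'_f = 134 + 16.473 = 150.47 kPa.
σ'_f = 150.47 ≤ σ'_p = 212 kPa, so the clay remains overconsolidated and only the recompression index applies:
S_c = C_r·H/(1+e₀)·log₁₀(σ'_f/σ'_0) = 0.034×7.4/1.79×log₁₀(150.47/134)
    = 0.14056 × 0.050345 = 0.007076 m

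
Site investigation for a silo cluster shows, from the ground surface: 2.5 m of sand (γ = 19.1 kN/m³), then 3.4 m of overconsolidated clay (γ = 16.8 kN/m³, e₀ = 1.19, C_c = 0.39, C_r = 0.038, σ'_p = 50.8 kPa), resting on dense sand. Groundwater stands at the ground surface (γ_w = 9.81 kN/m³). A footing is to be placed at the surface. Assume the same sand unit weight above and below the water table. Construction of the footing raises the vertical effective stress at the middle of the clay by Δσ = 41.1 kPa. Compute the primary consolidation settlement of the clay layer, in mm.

Mid-depth of clay below the ground surface: z = 2.5 + 3.4/2 = 4.2 m.
Total vertical stress at mid-clay: σ_v = 19.1×2.5 + 16.8×1.7 = 76.31 kPa.
Pore pressure: u = 9.81×(4.2 − 0) = 41.202 kPa.
Initial effective stress: σ'_0 = σ_v − u = 76.31 − 41.202 = 35.108 kPa.
Final effective stress: σ'_f = 35.108 + 41.1 = 76.208 kPa.
σ'_f = 76.208 > σ'_p = 50.8 kPa, so the stress path crosses the preconsolidation pressure — recompression up to σ'_p, then virgin compression beyond:
S_c = H/(1+e₀)·[C_r·log₁₀(σ'_p/σ'_0) + C_c·log₁₀(σ'_f/σ'_p)]
    = 3.4/2.19 × [0.038×log₁₀(50.8/35.108) + 0.39×log₁₀(76.208/50.8)]
    = 1.5525 × [0.0060974 + 0.068693] = 0.1161 m

S_c ≈ 116 mm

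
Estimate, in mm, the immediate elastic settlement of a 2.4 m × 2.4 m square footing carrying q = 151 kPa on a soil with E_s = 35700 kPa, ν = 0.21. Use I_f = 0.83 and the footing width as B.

S_e ≈ 8.05 mm

Immediate (elastic) settlement: S_e = q·B·(1−ν²)/E_s · I_f.
S_e = 151 × 2.4 × (1 − 0.21²) / 35700 × 0.83
    = 151 × 2.4 × 0.9559 / 35700 × 0.83
    = 0.008054 m = 8.054 mm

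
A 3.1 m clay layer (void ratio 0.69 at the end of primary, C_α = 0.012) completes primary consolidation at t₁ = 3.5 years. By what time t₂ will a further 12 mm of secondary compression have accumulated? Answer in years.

t₂ ≈ 12.3 years

S_s = C_α·H/(1+e_p)·log₁₀(t₂/t₁) ⇒ log₁₀(t₂/t₁) = S_s·(1+e_p)/(C_α·H).
log₁₀(t₂/t₁) = 0.012 × (1+0.69) / (0.012×3.1) = 0.5452
t₂ = t₁ × 10^0.5452 = 3.5 × 3.509 = 12.28 years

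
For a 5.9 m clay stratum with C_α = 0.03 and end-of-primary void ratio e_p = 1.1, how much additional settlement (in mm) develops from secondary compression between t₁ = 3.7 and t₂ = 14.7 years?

S_s ≈ 50.5 mm

Secondary compression: S_s = C_α·H/(1+e_p)·log₁₀(t₂/t₁)
S_s = 0.03×5.9/(1+1.1)×log₁₀(14.7/3.7)
    = 0.08429 × 0.5991 = 0.0505 m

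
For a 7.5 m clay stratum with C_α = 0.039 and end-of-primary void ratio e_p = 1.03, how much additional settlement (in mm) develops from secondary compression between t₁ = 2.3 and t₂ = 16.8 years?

S_s ≈ 124 mm

Secondary compression: S_s = C_α·H/(1+e_p)·log₁₀(t₂/t₁)
S_s = 0.039×7.5/(1+1.03)×log₁₀(16.8/2.3)
    = 0.1441 × 0.8636 = 0.1244 m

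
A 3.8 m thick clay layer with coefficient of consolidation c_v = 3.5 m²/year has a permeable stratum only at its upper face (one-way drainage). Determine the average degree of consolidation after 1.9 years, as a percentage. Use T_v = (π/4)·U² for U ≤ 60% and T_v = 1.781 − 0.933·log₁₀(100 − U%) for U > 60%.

Drainage path length: H_d = H = 3.8 m (single drainage).
T_v = c_v·t/H_d² = 3.5×1.9/3.8² = 0.46053.
T_v = 0.46053 corresponds to the U > 60% branch:
U = 1 − 10^((1.781 − T_v)/0.933)/100 = 0.7398

U ≈ 74 %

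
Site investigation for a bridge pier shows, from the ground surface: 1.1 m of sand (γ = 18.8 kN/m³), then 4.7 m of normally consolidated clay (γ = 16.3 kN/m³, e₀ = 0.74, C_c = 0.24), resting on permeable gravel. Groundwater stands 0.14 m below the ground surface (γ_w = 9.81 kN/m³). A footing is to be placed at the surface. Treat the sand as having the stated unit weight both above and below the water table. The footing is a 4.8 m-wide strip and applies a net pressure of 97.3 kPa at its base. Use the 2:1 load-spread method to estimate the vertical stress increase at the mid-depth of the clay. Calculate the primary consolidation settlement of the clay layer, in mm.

S_c ≈ 322 mm

Mid-depth of clay below the ground surface: z = 1.1 + 4.7/2 = 3.45 m.
Total vertical stress at mid-clay: σ_v = 18.8×1.1 + 16.3×2.35 = 58.985 kPa.
Pore pressure: u = 9.81×(3.45 − 0.14) = 32.471 kPa.
Initial effective stress: σ'_0 = σ_v − u = 58.985 − 32.471 = 26.514 kPa.
Stress increase at mid-clay by the 2:1 spreading method:
Δσ = qB/(B+z) = 97.3×4.8/(4.8+3.45) = 56.611 kPa
Final effective stress: σ'_f = σ'_0 + Δσ = 26.514 + 56.611 = 83.125 kPa.
Normally consolidated clay, so the full stress increment lies on the virgin compression line:
S_c = C_c·H/(1+e₀)·log₁₀(σ'_f/σ'_0) = 0.24×4.7/(1+0.74)×log₁₀(83.125/26.514)
    = 0.64828 × 0.49626 = 0.3217 m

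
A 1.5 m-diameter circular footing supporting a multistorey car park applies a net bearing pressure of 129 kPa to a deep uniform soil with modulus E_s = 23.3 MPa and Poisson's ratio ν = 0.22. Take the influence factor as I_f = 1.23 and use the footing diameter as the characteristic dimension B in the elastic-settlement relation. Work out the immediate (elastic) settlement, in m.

S_e ≈ 0.00972 m

Immediate (elastic) settlement: S_e = q·B·(1−ν²)/E_s · I_f.
E_s = 23.3 MPa = 23300 kPa.
S_e = 129 × 1.5 × (1 − 0.22²) / 23300 × 1.23
    = 129 × 1.5 × 0.9516 / 23300 × 1.23
    = 0.00972 m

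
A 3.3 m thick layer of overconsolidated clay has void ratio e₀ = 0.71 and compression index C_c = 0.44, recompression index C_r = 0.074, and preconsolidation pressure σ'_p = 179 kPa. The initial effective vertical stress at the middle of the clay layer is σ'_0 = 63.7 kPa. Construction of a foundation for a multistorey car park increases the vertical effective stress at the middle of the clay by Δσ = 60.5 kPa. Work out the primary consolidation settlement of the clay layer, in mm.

S_c ≈ 41.4 mm

Final effective stress: σ'_f = 63.7 + 60.5 = 124.2 kPa.
σ'_f = 124.2 ≤ σ'_p = 179 kPa, so the clay remains overconsolidated and only the recompression index applies:
S_c = C_r·H/(1+e₀)·log₁₀(σ'_f/σ'_0) = 0.074×3.3/1.71×log₁₀(124.2/63.7)
    = 0.14281 × 0.28998 = 0.04141 m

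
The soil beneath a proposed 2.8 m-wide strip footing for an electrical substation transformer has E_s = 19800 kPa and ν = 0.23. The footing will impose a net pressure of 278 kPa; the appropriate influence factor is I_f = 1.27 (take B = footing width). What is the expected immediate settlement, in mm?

S_e ≈ 47.3 mm

Immediate (elastic) settlement: S_e = q·B·(1−ν²)/E_s · I_f.
S_e = 278 × 2.8 × (1 − 0.23²) / 19800 × 1.27
    = 278 × 2.8 × 0.9471 / 19800 × 1.27
    = 0.04729 m = 47.29 mm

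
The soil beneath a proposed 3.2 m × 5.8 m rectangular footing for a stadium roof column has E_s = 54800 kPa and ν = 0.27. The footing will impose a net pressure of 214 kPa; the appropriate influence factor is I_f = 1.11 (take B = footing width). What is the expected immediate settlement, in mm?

S_e ≈ 12.9 mm

Immediate (elastic) settlement: S_e = q·B·(1−ν²)/E_s · I_f.
S_e = 214 × 3.2 × (1 − 0.27²) / 54800 × 1.11
    = 214 × 3.2 × 0.9271 / 54800 × 1.11
    = 0.01286 m = 12.86 mm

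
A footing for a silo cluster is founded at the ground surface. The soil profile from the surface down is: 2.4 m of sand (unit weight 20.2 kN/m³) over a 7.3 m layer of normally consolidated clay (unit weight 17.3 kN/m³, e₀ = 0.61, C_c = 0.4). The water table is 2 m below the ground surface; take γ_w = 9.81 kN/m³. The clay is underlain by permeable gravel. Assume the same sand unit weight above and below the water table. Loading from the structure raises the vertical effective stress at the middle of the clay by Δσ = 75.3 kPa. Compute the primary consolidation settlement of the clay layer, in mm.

Mid-depth of clay below the ground surface: z = 2.4 + 7.3/2 = 6.05 m.
Total vertical stress at mid-clay: σ_v = 20.2×2.4 + 17.3×3.65 = 111.62 kPa.
Pore pressure: u = 9.81×(6.05 − 2) = 39.73 kPa.
Initial effective stress: σ'_0 = σ_v − u = 111.62 − 39.73 = 71.89 kPa.
Final effective stress: σ'_f = σ'_0 + Δσ = 71.89 + 75.3 = 147.19 kPa.
Normally consolidated clay, so the full stress increment lies on the virgin compression line:
S_c = C_c·H/(1+e₀)·log₁₀(σ'_f/σ'_0) = 0.4×7.3/(1+0.61)×log₁₀(147.19/71.89)
    = 1.8137 × 0.31121 = 0.5644 m

S_c ≈ 564 mm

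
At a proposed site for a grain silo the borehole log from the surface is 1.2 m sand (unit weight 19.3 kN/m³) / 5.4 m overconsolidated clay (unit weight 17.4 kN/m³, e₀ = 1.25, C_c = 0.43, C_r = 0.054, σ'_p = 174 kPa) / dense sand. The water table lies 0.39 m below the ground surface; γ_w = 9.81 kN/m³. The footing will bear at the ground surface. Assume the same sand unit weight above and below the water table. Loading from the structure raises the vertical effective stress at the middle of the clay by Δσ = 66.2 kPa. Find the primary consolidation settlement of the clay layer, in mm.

Mid-depth of clay below the ground surface: z = 1.2 + 5.4/2 = 3.9 m.
Total vertical stress at mid-clay: σ_v = 19.3×1.2 + 17.4×2.7 = 70.14 kPa.
Pore pressure: u = 9.81×(3.9 − 0.39) = 34.433 kPa.
Initial effective stress: σ'_0 = σ_v − u = 70.14 − 34.433 = 35.707 kPa.
Final effective stress: σ'_f = 35.707 + 66.2 = 101.91 kPa.
σ'_f = 101.91 ≤ σ'_p = 174 kPa, so the clay remains overconsolidated and only the recompression index applies:
S_c = C_r·H/(1+e₀)·log₁₀(σ'_f/σ'_0) = 0.054×5.4/2.25×log₁₀(101.91/35.707)
    = 0.1296 × 0.45546 = 0.05903 m

S_c ≈ 59 mm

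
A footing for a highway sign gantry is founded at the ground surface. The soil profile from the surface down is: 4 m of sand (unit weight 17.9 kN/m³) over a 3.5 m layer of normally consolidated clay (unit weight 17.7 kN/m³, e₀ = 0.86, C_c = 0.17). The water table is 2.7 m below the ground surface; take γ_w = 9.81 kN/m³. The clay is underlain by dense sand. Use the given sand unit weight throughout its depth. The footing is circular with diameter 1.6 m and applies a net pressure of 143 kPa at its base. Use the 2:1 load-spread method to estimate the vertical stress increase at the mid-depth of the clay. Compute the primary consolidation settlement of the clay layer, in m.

Mid-depth of clay below the ground surface: z = 4 + 3.5/2 = 5.75 m.
Total vertical stress at mid-clay: σ_v = 17.9×4 + 17.7×1.75 = 102.57 kPa.
Pore pressure: u = 9.81×(5.75 − 2.7) = 29.921 kPa.
Initial effective stress: σ'_0 = σ_v − u = 102.57 − 29.921 = 72.649 kPa.
Stress increase at mid-clay by the 2:1 spreading method:
Δσ ≈ qD²/(D+z)² = 143×1.6²/(1.6+5.75)² = 6.7764 kPa
Final effective stress: σ'_f = σ'_0 + Δσ = 72.649 + 6.7764 = 79.425 kPa.
Normally consolidated clay, so the full stress increment lies on the virgin compression line:
S_c = C_c·H/(1+e₀)·log₁₀(σ'_f/σ'_0) = 0.17×3.5/(1+0.86)×log₁₀(79.425/72.649)
    = 0.31989 × 0.038728 = 0.01239 m

S_c ≈ 0.0124 m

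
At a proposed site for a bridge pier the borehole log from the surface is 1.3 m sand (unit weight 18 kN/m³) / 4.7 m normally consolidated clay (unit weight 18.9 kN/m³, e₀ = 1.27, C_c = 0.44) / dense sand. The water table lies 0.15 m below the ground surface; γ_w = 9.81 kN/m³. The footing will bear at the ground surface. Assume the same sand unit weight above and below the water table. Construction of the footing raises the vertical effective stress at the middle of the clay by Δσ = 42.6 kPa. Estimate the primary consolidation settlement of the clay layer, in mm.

Mid-depth of clay below the ground surface: z = 1.3 + 4.7/2 = 3.65 m.
Total vertical stress at mid-clay: σ_v = 18×1.3 + 18.9×2.35 = 67.815 kPa.
Pore pressure: u = 9.81×(3.65 − 0.15) = 34.335 kPa.
Initial effective stress: σ'_0 = σ_v − u = 67.815 − 34.335 = 33.48 kPa.
Final effective stress: σ'_f = σ'_0 + Δσ = 33.48 + 42.6 = 76.08 kPa.
Normally consolidated clay, so the full stress increment lies on the virgin compression line:
S_c = C_c·H/(1+e₀)·log₁₀(σ'_f/σ'_0) = 0.44×4.7/(1+1.27)×log₁₀(76.08/33.48)
    = 0.91101 × 0.35649 = 0.3248 m

S_c ≈ 325 mm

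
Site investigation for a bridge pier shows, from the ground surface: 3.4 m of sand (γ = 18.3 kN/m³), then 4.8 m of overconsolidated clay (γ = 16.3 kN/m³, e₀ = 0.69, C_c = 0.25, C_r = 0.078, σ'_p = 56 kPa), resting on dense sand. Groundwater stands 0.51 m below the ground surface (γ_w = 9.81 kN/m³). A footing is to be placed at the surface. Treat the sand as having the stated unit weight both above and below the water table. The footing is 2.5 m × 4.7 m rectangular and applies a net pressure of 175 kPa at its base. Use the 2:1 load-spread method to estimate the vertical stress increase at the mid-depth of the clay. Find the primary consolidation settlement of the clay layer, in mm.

S_c ≈ 93.9 mm

Mid-depth of clay below the ground surface: z = 3.4 + 4.8/2 = 5.8 m.
Total vertical stress at mid-clay: σ_v = 18.3×3.4 + 16.3×2.4 = 101.34 kPa.
Pore pressure: u = 9.81×(5.8 − 0.51) = 51.895 kPa.
Initial effective stress: σ'_0 = σ_v − u = 101.34 − 51.895 = 49.445 kPa.
Stress increase at mid-clay by the 2:1 spreading method:
Δσ = qBL/((B+z)(L+z)) = 175×2.5×4.7/((2.5+5.8)(4.7+5.8)) = 23.594 kPa
Final effective stress: σ'_f = 49.445 + 23.594 = 73.039 kPa.
σ'_f = 73.039 > σ'_p = 56 kPa, so the stress path crosses the preconsolidation pressure — recompression up to σ'_p, then virgin compression beyond:
S_c = H/(1+e₀)·[C_r·log₁₀(σ'_p/σ'_0) + C_c·log₁₀(σ'_f/σ'_p)]
    = 4.8/1.69 × [0.078×log₁₀(56/49.445) + 0.25×log₁₀(73.039/56)]
    = 2.8402 × [0.0042171 + 0.028842] = 0.09389 m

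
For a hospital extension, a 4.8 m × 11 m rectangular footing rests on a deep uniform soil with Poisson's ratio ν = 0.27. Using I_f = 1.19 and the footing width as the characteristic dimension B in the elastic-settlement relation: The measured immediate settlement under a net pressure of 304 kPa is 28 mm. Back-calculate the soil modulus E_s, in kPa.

E_s ≈ 57500 kPa

S_e = q·B·(1−ν²)/E_s · I_f  ⇒  E_s = q·B·(1−ν²)·I_f / S_e.
E_s = 304 × 4.8 × 0.9271 × 1.19 / 0.028 = 57500 kPa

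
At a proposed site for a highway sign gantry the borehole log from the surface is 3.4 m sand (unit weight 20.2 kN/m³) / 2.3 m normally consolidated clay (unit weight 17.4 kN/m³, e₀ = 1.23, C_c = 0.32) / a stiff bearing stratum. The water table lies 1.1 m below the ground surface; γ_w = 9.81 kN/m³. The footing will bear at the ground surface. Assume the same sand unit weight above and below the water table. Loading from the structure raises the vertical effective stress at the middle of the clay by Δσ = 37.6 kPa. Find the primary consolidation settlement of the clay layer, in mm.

Mid-depth of clay below the ground surface: z = 3.4 + 2.3/2 = 4.55 m.
Total vertical stress at mid-clay: σ_v = 20.2×3.4 + 17.4×1.15 = 88.69 kPa.
Pore pressure: u = 9.81×(4.55 − 1.1) = 33.845 kPa.
Initial effective stress: σ'_0 = σ_v − u = 88.69 − 33.845 = 54.845 kPa.
Final effective stress: σ'_f = σ'_0 + Δσ = 54.845 + 37.6 = 92.445 kPa.
Normally consolidated clay, so the full stress increment lies on the virgin compression line:
S_c = C_c·H/(1+e₀)·log₁₀(σ'_f/σ'_0) = 0.32×2.3/(1+1.23)×log₁₀(92.445/54.845)
    = 0.33004 × 0.22675 = 0.07484 m

S_c ≈ 74.8 mm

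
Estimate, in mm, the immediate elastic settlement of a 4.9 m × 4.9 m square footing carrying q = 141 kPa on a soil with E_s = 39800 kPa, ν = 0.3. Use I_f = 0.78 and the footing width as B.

Immediate (elastic) settlement: S_e = q·B·(1−ν²)/E_s · I_f.
S_e = 141 × 4.9 × (1 − 0.3²) / 39800 × 0.78
    = 141 × 4.9 × 0.91 / 39800 × 0.78
    = 0.01232 m = 12.32 mm

S_e ≈ 12.3 mm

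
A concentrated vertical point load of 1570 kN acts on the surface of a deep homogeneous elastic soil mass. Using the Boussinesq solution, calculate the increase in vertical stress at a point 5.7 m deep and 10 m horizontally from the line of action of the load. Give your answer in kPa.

Δσ_z ≈ 0.687 kPa

Boussinesq vertical stress below a point load on an elastic half-space:
Δσ_z = 3P/(2πz²) · [1 + (r/z)²]^(−5/2)
r/z = 10/5.7 = 1.7544; [1+(r/z)²]^(−5/2) = 0.029779.
Δσ_z = 3×1570/(2π×5.7²) × 0.029779 = 23.072 × 0.029779 = 0.6871 kPa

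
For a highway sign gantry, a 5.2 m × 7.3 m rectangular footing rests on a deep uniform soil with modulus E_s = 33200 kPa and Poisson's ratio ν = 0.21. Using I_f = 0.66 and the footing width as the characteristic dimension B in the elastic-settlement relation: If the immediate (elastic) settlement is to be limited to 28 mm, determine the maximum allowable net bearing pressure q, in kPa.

q ≈ 283 kPa

S_e = q·B·(1−ν²)/E_s · I_f  ⇒  q = S_e·E_s / (B·(1−ν²)·I_f).
q = 0.028 × 33200 / (5.2 × 0.9559 × 0.66) = 283.4 kPa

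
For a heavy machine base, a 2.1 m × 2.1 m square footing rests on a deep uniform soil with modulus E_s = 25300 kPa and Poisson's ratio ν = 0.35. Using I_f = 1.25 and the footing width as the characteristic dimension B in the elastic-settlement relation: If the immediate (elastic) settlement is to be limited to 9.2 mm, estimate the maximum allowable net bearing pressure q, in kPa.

S_e = q·B·(1−ν²)/E_s · I_f  ⇒  q = S_e·E_s / (B·(1−ν²)·I_f).
q = 0.0092 × 25300 / (2.1 × 0.8775 × 1.25) = 101 kPa

q ≈ 101 kPa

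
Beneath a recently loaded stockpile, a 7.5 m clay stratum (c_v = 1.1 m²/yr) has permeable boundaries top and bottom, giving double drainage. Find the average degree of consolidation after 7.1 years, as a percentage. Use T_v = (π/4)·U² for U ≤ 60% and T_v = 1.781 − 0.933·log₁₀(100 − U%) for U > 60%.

Drainage path length: H_d = H/2 = 3.75 m (double drainage).
T_v = c_v·t/H_d² = 1.1×7.1/3.75² = 0.55538.
T_v = 0.55538 corresponds to the U > 60% branch:
U = 1 − 10^((1.781 − T_v)/0.933)/100 = 0.7941

U ≈ 79.4 %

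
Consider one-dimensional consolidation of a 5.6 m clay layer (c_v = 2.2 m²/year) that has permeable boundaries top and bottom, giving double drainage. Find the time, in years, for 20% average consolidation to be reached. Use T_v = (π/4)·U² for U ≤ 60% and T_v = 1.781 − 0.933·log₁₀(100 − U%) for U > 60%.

t ≈ 0.112 years

Drainage path length: H_d = H/2 = 2.8 m (double drainage).
U ≤ 60%: T_v = (π/4)·U² = (π/4)×0.2² = 0.031416.
t = T_v·H_d²/c_v = 0.031416×2.8²/2.2 = 0.112 years.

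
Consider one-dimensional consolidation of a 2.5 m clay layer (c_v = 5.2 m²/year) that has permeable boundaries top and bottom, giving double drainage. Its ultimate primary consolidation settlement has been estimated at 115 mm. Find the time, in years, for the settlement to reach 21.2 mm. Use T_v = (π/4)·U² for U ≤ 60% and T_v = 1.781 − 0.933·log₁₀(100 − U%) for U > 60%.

Drainage path length: H_d = H/2 = 1.25 m (double drainage).
U = S(t)/S_ult = 21.2/115 = 0.1843.
U ≤ 60%: T_v = (π/4)·U² = (π/4)×0.18435² = 0.026691.
t = T_v·H_d²/c_v = 0.026691×1.25²/5.2 = 0.00802 years.

t ≈ 0.00802 years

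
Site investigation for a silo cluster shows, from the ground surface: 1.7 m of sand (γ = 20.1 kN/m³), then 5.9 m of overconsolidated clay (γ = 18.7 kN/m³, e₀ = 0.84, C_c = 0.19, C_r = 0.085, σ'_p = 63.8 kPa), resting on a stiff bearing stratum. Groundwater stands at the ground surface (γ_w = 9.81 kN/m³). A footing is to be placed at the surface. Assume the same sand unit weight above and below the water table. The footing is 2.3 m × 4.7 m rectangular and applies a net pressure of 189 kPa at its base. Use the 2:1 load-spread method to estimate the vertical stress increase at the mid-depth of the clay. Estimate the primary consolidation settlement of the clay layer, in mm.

Mid-depth of clay below the ground surface: z = 1.7 + 5.9/2 = 4.65 m.
Total vertical stress at mid-clay: σ_v = 20.1×1.7 + 18.7×2.95 = 89.335 kPa.
Pore pressure: u = 9.81×(4.65 − 0) = 45.617 kPa.
Initial effective stress: σ'_0 = σ_v − u = 89.335 − 45.617 = 43.718 kPa.
Stress increase at mid-clay by the 2:1 spreading method:
Δσ = qBL/((B+z)(L+z)) = 189×2.3×4.7/((2.3+4.65)(4.7+4.65)) = 31.441 kPa
Final effective stress: σ'_f = 43.718 + 31.441 = 75.159 kPa.
σ'_f = 75.159 > σ'_p = 63.8 kPa, so the stress path crosses the preconsolidation pressure — recompression up to σ'_p, then virgin compression beyond:
S_c = H/(1+e₀)·[C_r·log₁₀(σ'_p/σ'_0) + C_c·log₁₀(σ'_f/σ'_p)]
    = 5.9/1.84 × [0.085×log₁₀(63.8/43.718) + 0.19×log₁₀(75.159/63.8)]
    = 3.2065 × [0.013954 + 0.01352] = 0.0881 m

S_c ≈ 88.1 mm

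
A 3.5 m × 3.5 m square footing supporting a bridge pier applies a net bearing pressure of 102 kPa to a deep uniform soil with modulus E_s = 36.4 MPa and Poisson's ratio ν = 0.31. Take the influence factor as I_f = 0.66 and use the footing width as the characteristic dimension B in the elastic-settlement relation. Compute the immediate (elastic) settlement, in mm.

Immediate (elastic) settlement: S_e = q·B·(1−ν²)/E_s · I_f.
E_s = 36.4 MPa = 36400 kPa.
S_e = 102 × 3.5 × (1 − 0.31²) / 36400 × 0.66
    = 102 × 3.5 × 0.9039 / 36400 × 0.66
    = 0.005851 m = 5.851 mm

S_e ≈ 5.85 mm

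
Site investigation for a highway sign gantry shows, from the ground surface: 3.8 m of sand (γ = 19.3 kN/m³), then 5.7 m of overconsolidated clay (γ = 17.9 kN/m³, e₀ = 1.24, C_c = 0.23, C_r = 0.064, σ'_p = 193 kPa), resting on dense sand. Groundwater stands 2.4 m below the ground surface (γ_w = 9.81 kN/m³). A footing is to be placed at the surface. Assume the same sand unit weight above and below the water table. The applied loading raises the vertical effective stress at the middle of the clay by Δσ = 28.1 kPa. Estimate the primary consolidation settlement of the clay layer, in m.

S_c ≈ 0.0207 m

Mid-depth of clay below the ground surface: z = 3.8 + 5.7/2 = 6.65 m.
Total vertical stress at mid-clay: σ_v = 19.3×3.8 + 17.9×2.85 = 124.36 kPa.
Pore pressure: u = 9.81×(6.65 − 2.4) = 41.693 kPa.
Initial effective stress: σ'_0 = σ_v − u = 124.36 − 41.693 = 82.667 kPa.
Final effective stress: σ'_f = 82.667 + 28.1 = 110.77 kPa.
σ'_f = 110.77 ≤ σ'_p = 193 kPa, so the clay remains overconsolidated and only the recompression index applies:
S_c = C_r·H/(1+e₀)·log₁₀(σ'_f/σ'_0) = 0.064×5.7/2.24×log₁₀(110.77/82.667)
    = 0.16285 × 0.12709 = 0.0207 m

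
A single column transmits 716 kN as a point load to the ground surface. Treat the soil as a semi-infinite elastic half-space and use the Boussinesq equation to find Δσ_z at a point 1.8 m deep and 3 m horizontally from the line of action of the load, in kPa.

Δσ_z ≈ 3.8 kPa

Boussinesq vertical stress below a point load on an elastic half-space:
Δσ_z = 3P/(2πz²) · [1 + (r/z)²]^(−5/2)
r/z = 3/1.8 = 1.6667; [1+(r/z)²]^(−5/2) = 0.03605.
Δσ_z = 3×716/(2π×1.8²) × 0.03605 = 105.51 × 0.03605 = 3.804 kPa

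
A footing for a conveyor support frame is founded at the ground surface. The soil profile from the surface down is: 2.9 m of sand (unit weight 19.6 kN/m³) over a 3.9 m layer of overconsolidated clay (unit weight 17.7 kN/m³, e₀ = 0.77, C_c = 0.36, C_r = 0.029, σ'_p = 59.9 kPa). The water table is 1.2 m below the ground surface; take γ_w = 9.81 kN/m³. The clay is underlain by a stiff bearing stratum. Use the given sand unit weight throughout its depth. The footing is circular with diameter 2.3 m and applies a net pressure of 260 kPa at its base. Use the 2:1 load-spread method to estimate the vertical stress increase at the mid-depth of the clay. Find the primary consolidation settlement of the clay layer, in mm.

S_c ≈ 112 mm

Mid-depth of clay below the ground surface: z = 2.9 + 3.9/2 = 4.85 m.
Total vertical stress at mid-clay: σ_v = 19.6×2.9 + 17.7×1.95 = 91.355 kPa.
Pore pressure: u = 9.81×(4.85 − 1.2) = 35.806 kPa.
Initial effective stress: σ'_0 = σ_v − u = 91.355 − 35.806 = 55.549 kPa.
Stress increase at mid-clay by the 2:1 spreading method:
Δσ ≈ qD²/(D+z)² = 260×2.3²/(2.3+4.85)² = 26.904 kPa
Final effective stress: σ'_f = 55.549 + 26.904 = 82.453 kPa.
σ'_f = 82.453 > σ'_p = 59.9 kPa, so the stress path crosses the preconsolidation pressure — recompression up to σ'_p, then virgin compression beyond:
S_c = H/(1+e₀)·[C_r·log₁₀(σ'_p/σ'_0) + C_c·log₁₀(σ'_f/σ'_p)]
    = 3.9/1.77 × [0.029×log₁₀(59.9/55.549) + 0.36×log₁₀(82.453/59.9)]
    = 2.2034 × [0.00094977 + 0.049961] = 0.1122 m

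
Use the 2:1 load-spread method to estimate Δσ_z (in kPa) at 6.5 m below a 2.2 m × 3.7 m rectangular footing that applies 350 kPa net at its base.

Δσ_z ≈ 32.1 kPa

By the 2:1 method the load spreads at 1 horizontal : 2 vertical, so at depth z the loaded area has grown by z in each plan dimension:
Δσ = qBL/((B+z)(L+z)) = 350×2.2×3.7/((2.2+6.5)(3.7+6.5)) = 32.105 kPa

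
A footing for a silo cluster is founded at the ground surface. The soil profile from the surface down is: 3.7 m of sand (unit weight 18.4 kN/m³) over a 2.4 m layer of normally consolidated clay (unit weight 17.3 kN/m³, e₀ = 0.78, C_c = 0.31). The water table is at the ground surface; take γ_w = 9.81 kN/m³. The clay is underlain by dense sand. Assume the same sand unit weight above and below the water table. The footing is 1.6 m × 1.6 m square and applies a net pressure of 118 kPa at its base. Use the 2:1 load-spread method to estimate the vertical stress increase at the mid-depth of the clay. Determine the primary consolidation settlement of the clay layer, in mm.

Mid-depth of clay below the ground surface: z = 3.7 + 2.4/2 = 4.9 m.
Total vertical stress at mid-clay: σ_v = 18.4×3.7 + 17.3×1.2 = 88.84 kPa.
Pore pressure: u = 9.81×(4.9 − 0) = 48.069 kPa.
Initial effective stress: σ'_0 = σ_v − u = 88.84 − 48.069 = 40.771 kPa.
Stress increase at mid-clay by the 2:1 spreading method:
Δσ = qBL/((B+z)(L+z)) = 118×1.6×1.6/((1.6+4.9)(1.6+4.9)) = 7.1498 kPa
Final effective stress: σ'_f = σ'_0 + Δσ = 40.771 + 7.1498 = 47.921 kPa.
Normally consolidated clay, so the full stress increment lies on the virgin compression line:
S_c = C_c·H/(1+e₀)·log₁₀(σ'_f/σ'_0) = 0.31×2.4/(1+0.78)×log₁₀(47.921/40.771)
    = 0.41798 × 0.070175 = 0.02933 m

S_c ≈ 29.3 mm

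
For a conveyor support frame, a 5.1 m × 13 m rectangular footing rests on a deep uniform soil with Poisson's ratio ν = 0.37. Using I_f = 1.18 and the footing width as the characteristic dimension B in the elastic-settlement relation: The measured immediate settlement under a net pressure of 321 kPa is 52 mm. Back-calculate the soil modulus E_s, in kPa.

E_s ≈ 32100 kPa

S_e = q·B·(1−ν²)/E_s · I_f  ⇒  E_s = q·B·(1−ν²)·I_f / S_e.
E_s = 321 × 5.1 × 0.8631 × 1.18 / 0.052 = 32060 kPa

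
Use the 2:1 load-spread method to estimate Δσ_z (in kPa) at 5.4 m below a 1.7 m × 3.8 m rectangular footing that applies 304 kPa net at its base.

Δσ_z ≈ 30.1 kPa

By the 2:1 method the load spreads at 1 horizontal : 2 vertical, so at depth z the loaded area has grown by z in each plan dimension:
Δσ = qBL/((B+z)(L+z)) = 304×1.7×3.8/((1.7+5.4)(3.8+5.4)) = 30.065 kPa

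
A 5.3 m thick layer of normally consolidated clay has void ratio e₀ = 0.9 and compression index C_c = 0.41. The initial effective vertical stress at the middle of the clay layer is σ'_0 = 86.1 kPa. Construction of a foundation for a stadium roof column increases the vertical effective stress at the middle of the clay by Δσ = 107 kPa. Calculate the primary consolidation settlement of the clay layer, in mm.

Final effective stress: σ'_f = σ'_0 + Δσ = 86.1 + 107 = 193.1 kPa.
Normally consolidated clay, so the full stress increment lies on the virgin compression line:
S_c = C_c·H/(1+e₀)·log₁₀(σ'_f/σ'_0) = 0.41×5.3/(1+0.9)×log₁₀(193.1/86.1)
    = 1.1437 × 0.35078 = 0.4012 m

S_c ≈ 401 mm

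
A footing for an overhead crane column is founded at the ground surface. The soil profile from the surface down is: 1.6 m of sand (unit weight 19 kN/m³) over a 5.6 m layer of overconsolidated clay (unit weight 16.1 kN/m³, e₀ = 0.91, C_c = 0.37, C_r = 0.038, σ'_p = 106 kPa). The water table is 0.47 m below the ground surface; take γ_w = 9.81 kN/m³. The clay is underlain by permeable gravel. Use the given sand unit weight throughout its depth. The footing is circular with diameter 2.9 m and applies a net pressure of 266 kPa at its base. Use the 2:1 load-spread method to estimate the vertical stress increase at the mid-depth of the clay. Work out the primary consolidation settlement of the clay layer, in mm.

Mid-depth of clay below the ground surface: z = 1.6 + 5.6/2 = 4.4 m.
Total vertical stress at mid-clay: σ_v = 19×1.6 + 16.1×2.8 = 75.48 kPa.
Pore pressure: u = 9.81×(4.4 − 0.47) = 38.553 kPa.
Initial effective stress: σ'_0 = σ_v − u = 75.48 − 38.553 = 36.927 kPa.
Stress increase at mid-clay by the 2:1 spreading method:
Δσ ≈ qD²/(D+z)² = 266×2.9²/(2.9+4.4)² = 41.979 kPa
Final effective stress: σ'_f = 36.927 + 41.979 = 78.906 kPa.
σ'_f = 78.906 ≤ σ'_p = 106 kPa, so the clay remains overconsolidated and only the recompression index applies:
S_c = C_r·H/(1+e₀)·log₁₀(σ'_f/σ'_0) = 0.038×5.6/1.91×log₁₀(78.906/36.927)
    = 0.11141 × 0.32977 = 0.03674 m

S_c ≈ 36.7 mm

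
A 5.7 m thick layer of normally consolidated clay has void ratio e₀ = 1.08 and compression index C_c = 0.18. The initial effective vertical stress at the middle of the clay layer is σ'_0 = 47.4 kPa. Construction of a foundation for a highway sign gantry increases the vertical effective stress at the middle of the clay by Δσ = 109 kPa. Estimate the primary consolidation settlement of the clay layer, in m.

Final effective stress: σ'_f = σ'_0 + Δσ = 47.4 + 109 = 156.4 kPa.
Normally consolidated clay, so the full stress increment lies on the virgin compression line:
S_c = C_c·H/(1+e₀)·log₁₀(σ'_f/σ'_0) = 0.18×5.7/(1+1.08)×log₁₀(156.4/47.4)
    = 0.49327 × 0.51846 = 0.2557 m

S_c ≈ 0.256 m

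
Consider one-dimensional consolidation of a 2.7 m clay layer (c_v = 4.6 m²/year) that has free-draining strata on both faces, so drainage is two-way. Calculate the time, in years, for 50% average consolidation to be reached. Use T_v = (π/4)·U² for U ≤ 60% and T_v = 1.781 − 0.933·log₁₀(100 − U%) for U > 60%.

Drainage path length: H_d = H/2 = 1.35 m (double drainage).
U ≤ 60%: T_v = (π/4)·U² = (π/4)×0.5² = 0.19635.
t = T_v·H_d²/c_v = 0.19635×1.35²/4.6 = 0.07779 years.

t ≈ 0.0778 years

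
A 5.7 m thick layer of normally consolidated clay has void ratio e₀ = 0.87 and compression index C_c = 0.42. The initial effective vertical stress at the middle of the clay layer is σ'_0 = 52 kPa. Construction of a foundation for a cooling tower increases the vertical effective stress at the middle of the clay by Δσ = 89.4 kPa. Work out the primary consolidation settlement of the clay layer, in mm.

S_c ≈ 556 mm

Final effective stress: σ'_f = σ'_0 + Δσ = 52 + 89.4 = 141.4 kPa.
Normally consolidated clay, so the full stress increment lies on the virgin compression line:
S_c = C_c·H/(1+e₀)·log₁₀(σ'_f/σ'_0) = 0.42×5.7/(1+0.87)×log₁₀(141.4/52)
    = 1.2802 × 0.43445 = 0.5562 m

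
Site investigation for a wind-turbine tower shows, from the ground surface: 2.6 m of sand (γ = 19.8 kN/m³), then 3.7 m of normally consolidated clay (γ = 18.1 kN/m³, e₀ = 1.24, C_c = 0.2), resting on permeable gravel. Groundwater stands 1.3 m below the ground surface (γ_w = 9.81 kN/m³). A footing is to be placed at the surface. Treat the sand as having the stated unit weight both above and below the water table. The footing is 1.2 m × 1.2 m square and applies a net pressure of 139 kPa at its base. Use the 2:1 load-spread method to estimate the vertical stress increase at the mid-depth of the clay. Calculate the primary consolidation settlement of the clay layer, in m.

Mid-depth of clay below the ground surface: z = 2.6 + 3.7/2 = 4.45 m.
Total vertical stress at mid-clay: σ_v = 19.8×2.6 + 18.1×1.85 = 84.965 kPa.
Pore pressure: u = 9.81×(4.45 − 1.3) = 30.902 kPa.
Initial effective stress: σ'_0 = σ_v − u = 84.965 − 30.902 = 54.063 kPa.
Stress increase at mid-clay by the 2:1 spreading method:
Δσ = qBL/((B+z)(L+z)) = 139×1.2×1.2/((1.2+4.45)(1.2+4.45)) = 6.2702 kPa
Final effective stress: σ'_f = σ'_0 + Δσ = 54.063 + 6.2702 = 60.333 kPa.
Normally consolidated clay, so the full stress increment lies on the virgin compression line:
S_c = C_c·H/(1+e₀)·log₁₀(σ'_f/σ'_0) = 0.2×3.7/(1+1.24)×log₁₀(60.333/54.063)
    = 0.33036 × 0.047655 = 0.01574 m

S_c ≈ 0.0157 m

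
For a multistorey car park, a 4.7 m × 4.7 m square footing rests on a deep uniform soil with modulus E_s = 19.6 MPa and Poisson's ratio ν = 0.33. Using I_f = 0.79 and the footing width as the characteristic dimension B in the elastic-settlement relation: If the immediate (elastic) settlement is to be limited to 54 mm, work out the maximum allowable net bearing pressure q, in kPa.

E_s = 19.6 MPa = 19600 kPa.
S_e = q·B·(1−ν²)/E_s · I_f  ⇒  q = S_e·E_s / (B·(1−ν²)·I_f).
q = 0.054 × 19600 / (4.7 × 0.8911 × 0.79) = 319.9 kPa

q ≈ 320 kPa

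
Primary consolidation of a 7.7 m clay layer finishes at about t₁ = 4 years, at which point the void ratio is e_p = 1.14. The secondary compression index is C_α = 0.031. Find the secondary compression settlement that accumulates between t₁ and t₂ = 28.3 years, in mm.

Secondary compression: S_s = C_α·H/(1+e_p)·log₁₀(t₂/t₁)
S_s = 0.031×7.7/(1+1.14)×log₁₀(28.3/4)
    = 0.1115 × 0.8497 = 0.09478 m

S_s ≈ 94.8 mm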